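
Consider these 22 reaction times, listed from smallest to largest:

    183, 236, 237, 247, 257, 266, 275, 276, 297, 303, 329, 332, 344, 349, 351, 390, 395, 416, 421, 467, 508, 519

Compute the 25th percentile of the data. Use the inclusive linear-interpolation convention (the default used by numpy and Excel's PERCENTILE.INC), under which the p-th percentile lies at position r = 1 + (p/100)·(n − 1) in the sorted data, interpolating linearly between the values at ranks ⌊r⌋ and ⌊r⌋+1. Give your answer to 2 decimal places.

n = 22.
r = 1 + (25/100)·(22 − 1) = 1 + 5.25 = 6.25.
Rank 6 is 266 and rank 7 is 275.
Interpolate: 266 + 0.25·(275 − 266) = 266 + 0.25·9 = 268.25.

268.25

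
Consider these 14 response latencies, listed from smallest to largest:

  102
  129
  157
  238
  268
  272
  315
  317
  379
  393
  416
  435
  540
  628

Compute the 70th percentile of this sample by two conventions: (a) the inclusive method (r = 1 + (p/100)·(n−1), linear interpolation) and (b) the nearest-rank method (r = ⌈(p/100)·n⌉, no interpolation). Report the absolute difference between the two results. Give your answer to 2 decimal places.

2.30

n = 14.
(a) r = 10.1; between ranks 10 (393) and 11 (416): 395.3.
(b) the nearest-rank method: rank 10 → 393.
|395.3 − 393| = 2.3.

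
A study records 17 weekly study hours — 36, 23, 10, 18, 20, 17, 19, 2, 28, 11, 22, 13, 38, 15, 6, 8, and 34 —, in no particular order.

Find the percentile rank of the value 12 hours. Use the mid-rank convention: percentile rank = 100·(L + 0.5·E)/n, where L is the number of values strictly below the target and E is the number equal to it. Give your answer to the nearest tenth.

Sorted: 2, 6, 8, 10, 11, 13, 15, 17, 18, 19, 20, 22, 23, 28, 34, 36, 38.
Count below 12: L = 5; count equal: E = 0; n = 17.
Percentile rank = 100·(5 + 0.5·0)/17 = 100·5/17 = 29.41.

29.4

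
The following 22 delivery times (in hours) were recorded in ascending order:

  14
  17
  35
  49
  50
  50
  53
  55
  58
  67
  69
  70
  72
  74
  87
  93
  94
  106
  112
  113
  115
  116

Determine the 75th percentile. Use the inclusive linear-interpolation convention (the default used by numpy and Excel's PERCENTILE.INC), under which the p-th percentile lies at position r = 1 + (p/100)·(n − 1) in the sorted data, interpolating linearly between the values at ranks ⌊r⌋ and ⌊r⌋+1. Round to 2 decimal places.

n = 22.
r = 1 + (75/100)·(22 − 1) = 1 + 15.75 = 16.75.
Rank 16 is 93 and rank 17 is 94.
Interpolate: 93 + 0.75·(94 − 93) = 93 + 0.75·1 = 93.75.

93.75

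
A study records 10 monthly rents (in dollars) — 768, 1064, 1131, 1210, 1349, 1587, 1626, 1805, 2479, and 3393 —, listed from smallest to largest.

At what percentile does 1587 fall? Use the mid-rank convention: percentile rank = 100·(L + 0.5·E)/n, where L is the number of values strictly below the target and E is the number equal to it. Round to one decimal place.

Count below 1587: L = 5; count equal: E = 1; n = 10.
Percentile rank = 100·(5 + 0.5·1)/10 = 100·5.5/10 = 55.

55.0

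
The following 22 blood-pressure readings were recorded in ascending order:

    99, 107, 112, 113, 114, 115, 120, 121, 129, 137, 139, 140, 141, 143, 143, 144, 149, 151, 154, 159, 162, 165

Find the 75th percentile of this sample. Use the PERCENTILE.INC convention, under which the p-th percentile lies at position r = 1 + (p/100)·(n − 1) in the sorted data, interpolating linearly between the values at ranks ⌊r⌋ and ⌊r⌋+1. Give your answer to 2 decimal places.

147.75

n = 22.
r = 1 + (75/100)·(22 − 1) = 1 + 15.75 = 16.75.
Rank 16 is 144 and rank 17 is 149.
Interpolate: 144 + 0.75·(149 − 144) = 144 + 0.75·5 = 147.75.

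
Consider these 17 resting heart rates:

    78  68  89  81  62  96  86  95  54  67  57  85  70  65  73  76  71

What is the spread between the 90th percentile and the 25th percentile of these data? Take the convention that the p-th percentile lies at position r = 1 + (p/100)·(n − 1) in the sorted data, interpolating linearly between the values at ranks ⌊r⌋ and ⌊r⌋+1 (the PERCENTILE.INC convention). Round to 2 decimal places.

Sorted: 54, 57, 62, 65, 67, 68, 70, 71, 73, 76, 78, 81, 85, 86, 89, 95, 96.
n = 17.
P25: r = 5 (integer) → 67.
P90: r = 15.4; ranks 15–16 are 89, 95; interpolating gives 91.4.
Difference: 91.4 − 67 = 24.4.

24.40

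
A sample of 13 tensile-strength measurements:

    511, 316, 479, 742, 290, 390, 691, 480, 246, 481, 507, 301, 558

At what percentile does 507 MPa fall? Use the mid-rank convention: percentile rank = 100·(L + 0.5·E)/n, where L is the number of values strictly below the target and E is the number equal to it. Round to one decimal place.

Sorted: 246, 290, 301, 316, 390, 479, 480, 481, 507, 511, 558, 691, 742.
Count below 507: L = 8; count equal: E = 1; n = 13.
Percentile rank = 100·(8 + 0.5·1)/13 = 100·8.5/13 = 65.38.

65.4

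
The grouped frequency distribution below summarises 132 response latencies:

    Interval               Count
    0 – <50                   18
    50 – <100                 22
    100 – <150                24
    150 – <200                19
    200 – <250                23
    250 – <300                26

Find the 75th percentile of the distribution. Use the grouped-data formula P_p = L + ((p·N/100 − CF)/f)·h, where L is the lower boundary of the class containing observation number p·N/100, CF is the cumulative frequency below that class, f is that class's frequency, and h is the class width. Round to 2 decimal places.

234.78

N = 132; target position k = 75/100 · 132 = 99.
Cumulative frequencies: 18, 40, 64, 83, 106, 132.
Observation 99 falls in the class 200 – <250.
L = 200, CF = 83, f = 23, h = 50.
P75 = 200 + ((99 − 83)/23)·50 = 200 + 34.7826 = 234.783.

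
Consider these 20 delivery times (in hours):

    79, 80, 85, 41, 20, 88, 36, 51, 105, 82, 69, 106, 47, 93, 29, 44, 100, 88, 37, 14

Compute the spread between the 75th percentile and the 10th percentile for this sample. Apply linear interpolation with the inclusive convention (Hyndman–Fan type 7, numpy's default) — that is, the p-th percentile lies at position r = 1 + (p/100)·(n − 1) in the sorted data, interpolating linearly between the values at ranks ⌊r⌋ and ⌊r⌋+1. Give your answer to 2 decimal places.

Sorted: 14, 20, 29, 36, 37, 41, 44, 47, 51, 69, 79, 80, 82, 85, 88, 88, 93, 100, 105, 106.
n = 20.
P10: r = 2.9; ranks 2–3 are 20, 29; interpolating gives 28.1.
P75: r = 15.25; ranks 15–16 are 88, 88; interpolating gives 88.
Difference: 88 − 28.1 = 59.9.

59.90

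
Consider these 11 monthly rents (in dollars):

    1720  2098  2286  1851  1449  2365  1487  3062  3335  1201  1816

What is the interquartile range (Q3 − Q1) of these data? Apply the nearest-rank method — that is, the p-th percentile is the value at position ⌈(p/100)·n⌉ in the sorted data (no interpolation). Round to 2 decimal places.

878.00

Sorted: 1201, 1449, 1487, 1720, 1816, 1851, 2098, 2286, 2365, 3062, 3335.
n = 11.
P25: rank ⌈25/100·11⌉ = 3 → 1487.
P75: rank ⌈75/100·11⌉ = 9 → 2365.
Difference: 2365 − 1487 = 878.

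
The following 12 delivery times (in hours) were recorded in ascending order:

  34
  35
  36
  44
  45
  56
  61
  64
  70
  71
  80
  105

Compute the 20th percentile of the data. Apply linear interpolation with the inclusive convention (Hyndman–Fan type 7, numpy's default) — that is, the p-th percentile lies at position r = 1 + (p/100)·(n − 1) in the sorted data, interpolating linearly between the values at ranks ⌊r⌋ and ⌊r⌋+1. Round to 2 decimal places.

37.60

n = 12.
r = 1 + (20/100)·(12 − 1) = 1 + 2.2 = 3.2.
Rank 3 is 36 and rank 4 is 44.
Interpolate: 36 + 0.2·(44 − 36) = 36 + 0.2·8 = 37.6.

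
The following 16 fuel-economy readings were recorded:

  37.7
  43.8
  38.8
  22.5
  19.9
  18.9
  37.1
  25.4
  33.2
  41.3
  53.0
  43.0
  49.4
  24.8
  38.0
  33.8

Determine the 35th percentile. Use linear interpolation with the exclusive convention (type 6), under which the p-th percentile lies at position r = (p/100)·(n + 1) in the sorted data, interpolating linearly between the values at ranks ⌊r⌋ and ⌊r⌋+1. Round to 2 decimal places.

Sorted: 18.9, 19.9, 22.5, 24.8, 25.4, 33.2, 33.8, 37.1, 37.7, 38.0, 38.8, 41.3, 43.0, 43.8, 49.4, 53.0.
n = 16.
r = (35/100)·(16 + 1) = 5.95.
Rank 5 is 25.4 and rank 6 is 33.2.
Interpolate: 25.4 + 0.95·(33.2 − 25.4) = 25.4 + 0.95·7.8 = 32.81.

32.81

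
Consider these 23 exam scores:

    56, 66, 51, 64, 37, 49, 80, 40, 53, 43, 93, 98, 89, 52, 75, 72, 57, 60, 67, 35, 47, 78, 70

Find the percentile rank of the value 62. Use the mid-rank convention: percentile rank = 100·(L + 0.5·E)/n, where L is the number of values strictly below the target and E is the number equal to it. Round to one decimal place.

Sorted: 35, 37, 40, 43, 47, 49, 51, 52, 53, 56, 57, 60, 64, 66, 67, 70, 72, 75, 78, 80, 89, 93, 98.
Count below 62: L = 12; count equal: E = 0; n = 23.
Percentile rank = 100·(12 + 0.5·0)/23 = 100·12/23 = 52.17.

52.2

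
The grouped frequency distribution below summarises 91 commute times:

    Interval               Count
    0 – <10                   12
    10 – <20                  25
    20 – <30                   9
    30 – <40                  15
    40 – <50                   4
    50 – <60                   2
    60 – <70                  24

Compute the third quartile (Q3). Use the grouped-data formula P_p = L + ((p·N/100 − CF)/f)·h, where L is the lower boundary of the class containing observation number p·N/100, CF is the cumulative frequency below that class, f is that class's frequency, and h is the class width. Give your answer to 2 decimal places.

60.52

N = 91; target position k = 75/100 · 91 = 68.25.
Cumulative frequencies: 12, 37, 46, 61, 65, 67, 91.
Observation 68.25 falls in the class 60 – <70.
L = 60, CF = 67, f = 24, h = 10.
P75 = 60 + ((68.25 − 67)/24)·10 = 60 + 0.520833 = 60.5208.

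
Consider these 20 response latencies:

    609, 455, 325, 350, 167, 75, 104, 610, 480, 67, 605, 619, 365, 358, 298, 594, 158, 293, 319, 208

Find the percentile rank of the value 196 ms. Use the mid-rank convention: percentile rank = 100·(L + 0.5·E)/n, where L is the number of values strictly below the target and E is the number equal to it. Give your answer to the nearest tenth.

25.0

Sorted: 67, 75, 104, 158, 167, 208, 293, 298, 319, 325, 350, 358, 365, 455, 480, 594, 605, 609, 610, 619.
Count below 196: L = 5; count equal: E = 0; n = 20.
Percentile rank = 100·(5 + 0.5·0)/20 = 100·5/20 = 25.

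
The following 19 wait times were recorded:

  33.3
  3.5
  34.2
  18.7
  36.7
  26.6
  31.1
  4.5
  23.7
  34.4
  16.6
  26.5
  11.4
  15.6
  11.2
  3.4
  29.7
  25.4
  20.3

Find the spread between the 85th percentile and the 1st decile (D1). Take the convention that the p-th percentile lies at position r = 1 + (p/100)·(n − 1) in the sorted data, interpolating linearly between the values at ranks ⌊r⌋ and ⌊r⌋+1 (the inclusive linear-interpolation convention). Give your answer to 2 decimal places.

29.27

Sorted: 3.4, 3.5, 4.5, 11.2, 11.4, 15.6, 16.6, 18.7, 20.3, 23.7, 25.4, 26.5, 26.6, 29.7, 31.1, 33.3, 34.2, 34.4, 36.7.
n = 19.
P10: r = 2.8; ranks 2–3 are 3.5, 4.5; interpolating gives 4.3.
P85: r = 16.3; ranks 16–17 are 33.3, 34.2; interpolating gives 33.57.
Difference: 33.57 − 4.3 = 29.27.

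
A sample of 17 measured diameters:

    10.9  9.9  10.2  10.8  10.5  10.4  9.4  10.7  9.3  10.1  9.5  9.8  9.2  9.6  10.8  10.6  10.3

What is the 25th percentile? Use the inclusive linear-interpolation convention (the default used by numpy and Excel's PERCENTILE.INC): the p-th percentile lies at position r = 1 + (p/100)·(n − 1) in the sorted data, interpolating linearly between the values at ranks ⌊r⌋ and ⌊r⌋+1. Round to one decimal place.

Sorted: 9.2, 9.3, 9.4, 9.5, 9.6, 9.8, 9.9, 10.1, 10.2, 10.3, 10.4, 10.5, 10.6, 10.7, 10.8, 10.8, 10.9.
n = 17.
r = 1 + (25/100)·(17 − 1) = 1 + 4 = 5.
r is an integer, so P25 is the value at rank 5: 9.6.

9.6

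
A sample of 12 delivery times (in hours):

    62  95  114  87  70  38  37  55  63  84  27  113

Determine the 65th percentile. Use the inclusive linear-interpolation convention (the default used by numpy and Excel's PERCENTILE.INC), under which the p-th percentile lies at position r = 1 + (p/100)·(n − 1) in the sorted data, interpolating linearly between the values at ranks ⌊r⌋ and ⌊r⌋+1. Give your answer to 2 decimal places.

84.45

Sorted: 27, 37, 38, 55, 62, 63, 70, 84, 87, 95, 113, 114.
n = 12.
r = 1 + (65/100)·(12 − 1) = 1 + 7.15 = 8.15.
Rank 8 is 84 and rank 9 is 87.
Interpolate: 84 + 0.15·(87 − 84) = 84 + 0.15·3 = 84.45.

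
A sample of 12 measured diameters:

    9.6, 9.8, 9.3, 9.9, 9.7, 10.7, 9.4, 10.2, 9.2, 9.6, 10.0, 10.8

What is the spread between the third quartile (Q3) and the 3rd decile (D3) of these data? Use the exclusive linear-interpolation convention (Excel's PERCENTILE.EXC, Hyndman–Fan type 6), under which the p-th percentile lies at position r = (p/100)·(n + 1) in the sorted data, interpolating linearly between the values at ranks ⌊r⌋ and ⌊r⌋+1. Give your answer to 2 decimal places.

Sorted: 9.2, 9.3, 9.4, 9.6, 9.6, 9.7, 9.8, 9.9, 10.0, 10.2, 10.7, 10.8.
n = 12.
P30: r = 3.9; ranks 3–4 are 9.4, 9.6; interpolating gives 9.58.
P75: r = 9.75; ranks 9–10 are 10.0, 10.2; interpolating gives 10.15.
Difference: 10.15 − 9.58 = 0.57.

0.57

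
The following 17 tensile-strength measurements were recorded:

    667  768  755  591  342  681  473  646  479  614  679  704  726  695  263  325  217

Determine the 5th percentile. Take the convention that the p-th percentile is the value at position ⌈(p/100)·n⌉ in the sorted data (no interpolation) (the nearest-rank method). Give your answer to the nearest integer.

217

Sorted: 217, 263, 325, 342, 473, 479, 591, 614, 646, 667, 679, 681, 695, 704, 726, 755, 768.
n = 17.
Position = ⌈5/100 · 17⌉ = ⌈0.85⌉ = 1.
The value at rank 1 is 217.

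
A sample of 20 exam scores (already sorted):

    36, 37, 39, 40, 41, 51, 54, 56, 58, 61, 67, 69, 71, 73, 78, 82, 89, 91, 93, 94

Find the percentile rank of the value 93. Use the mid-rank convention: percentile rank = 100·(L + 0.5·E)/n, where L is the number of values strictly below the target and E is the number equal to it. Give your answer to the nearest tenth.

Count below 93: L = 18; count equal: E = 1; n = 20.
Percentile rank = 100·(18 + 0.5·1)/20 = 100·18.5/20 = 92.5.

92.5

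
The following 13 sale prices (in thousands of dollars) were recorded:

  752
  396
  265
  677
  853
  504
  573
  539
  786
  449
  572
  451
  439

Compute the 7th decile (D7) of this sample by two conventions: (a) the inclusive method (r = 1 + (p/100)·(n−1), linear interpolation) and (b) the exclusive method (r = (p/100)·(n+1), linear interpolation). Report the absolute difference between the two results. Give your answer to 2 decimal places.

41.60

Sorted: 265, 396, 439, 449, 451, 504, 539, 572, 573, 677, 752, 786, 853.
n = 13.
(a) r = 9.4; between ranks 9 (573) and 10 (677): 614.6.
(b) r = 9.8; between ranks 9 (573) and 10 (677): 656.2.
|614.6 − 656.2| = 41.6.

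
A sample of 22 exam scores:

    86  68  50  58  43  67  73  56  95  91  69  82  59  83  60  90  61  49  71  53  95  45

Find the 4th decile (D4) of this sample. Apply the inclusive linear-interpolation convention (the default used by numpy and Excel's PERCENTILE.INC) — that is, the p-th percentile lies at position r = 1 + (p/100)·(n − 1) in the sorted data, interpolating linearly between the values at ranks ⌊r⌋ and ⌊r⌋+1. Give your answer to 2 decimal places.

60.40

Sorted: 43, 45, 49, 50, 53, 56, 58, 59, 60, 61, 67, 68, 69, 71, 73, 82, 83, 86, 90, 91, 95, 95.
n = 22.
r = 1 + (40/100)·(22 − 1) = 1 + 8.4 = 9.4.
Rank 9 is 60 and rank 10 is 61.
Interpolate: 60 + 0.4·(61 − 60) = 60 + 0.4·1 = 60.4.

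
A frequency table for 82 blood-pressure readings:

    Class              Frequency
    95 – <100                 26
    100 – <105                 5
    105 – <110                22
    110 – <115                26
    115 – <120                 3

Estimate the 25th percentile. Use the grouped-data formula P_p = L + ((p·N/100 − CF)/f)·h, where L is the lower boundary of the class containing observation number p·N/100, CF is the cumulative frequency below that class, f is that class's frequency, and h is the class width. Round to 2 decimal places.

N = 82; target position k = 25/100 · 82 = 20.5.
Cumulative frequencies: 26, 31, 53, 79, 82.
Observation 20.5 falls in the class 95 – <100.
L = 95, CF = 0, f = 26, h = 5.
P25 = 95 + ((20.5 − 0)/26)·5 = 95 + 3.94231 = 98.9423.

98.94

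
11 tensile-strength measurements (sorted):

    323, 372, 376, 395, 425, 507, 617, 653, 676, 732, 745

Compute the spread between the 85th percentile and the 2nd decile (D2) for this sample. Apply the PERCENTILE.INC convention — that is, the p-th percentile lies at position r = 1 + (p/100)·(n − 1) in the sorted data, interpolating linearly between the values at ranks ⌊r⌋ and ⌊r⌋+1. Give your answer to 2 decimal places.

n = 11.
P20: r = 3 (integer) → 376.
P85: r = 9.5; ranks 9–10 are 676, 732; interpolating gives 704.
Difference: 704 − 376 = 328.

328.00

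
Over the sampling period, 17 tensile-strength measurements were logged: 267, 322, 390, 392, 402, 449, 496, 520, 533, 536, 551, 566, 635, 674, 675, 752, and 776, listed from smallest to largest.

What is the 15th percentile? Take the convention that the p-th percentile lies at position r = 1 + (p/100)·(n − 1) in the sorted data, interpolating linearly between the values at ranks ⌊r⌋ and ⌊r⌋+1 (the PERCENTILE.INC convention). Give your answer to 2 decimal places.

390.80

n = 17.
r = 1 + (15/100)·(17 − 1) = 1 + 2.4 = 3.4.
Rank 3 is 390 and rank 4 is 392.
Interpolate: 390 + 0.4·(392 − 390) = 390 + 0.4·2 = 390.8.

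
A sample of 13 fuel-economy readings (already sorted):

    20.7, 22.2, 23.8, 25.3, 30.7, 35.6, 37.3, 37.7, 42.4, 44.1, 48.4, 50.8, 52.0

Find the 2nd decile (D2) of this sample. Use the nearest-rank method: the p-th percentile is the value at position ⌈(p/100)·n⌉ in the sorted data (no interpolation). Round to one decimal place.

23.8

n = 13.
Position = ⌈20/100 · 13⌉ = ⌈2.6⌉ = 3.
The value at rank 3 is 23.8.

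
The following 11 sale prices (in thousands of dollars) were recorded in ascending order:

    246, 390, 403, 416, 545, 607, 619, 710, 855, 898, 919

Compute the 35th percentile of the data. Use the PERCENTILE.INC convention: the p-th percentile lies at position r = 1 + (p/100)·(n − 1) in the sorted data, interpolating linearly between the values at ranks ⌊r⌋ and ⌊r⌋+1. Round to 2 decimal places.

480.50

n = 11.
r = 1 + (35/100)·(11 − 1) = 1 + 3.5 = 4.5.
Rank 4 is 416 and rank 5 is 545.
Interpolate: 416 + 0.5·(545 − 416) = 416 + 0.5·129 = 480.5.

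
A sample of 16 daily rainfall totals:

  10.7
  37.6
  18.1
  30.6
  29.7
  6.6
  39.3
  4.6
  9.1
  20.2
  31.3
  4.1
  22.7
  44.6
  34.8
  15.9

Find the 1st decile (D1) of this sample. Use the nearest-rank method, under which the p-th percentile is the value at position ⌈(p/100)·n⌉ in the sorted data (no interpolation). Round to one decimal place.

4.6

Sorted: 4.1, 4.6, 6.6, 9.1, 10.7, 15.9, 18.1, 20.2, 22.7, 29.7, 30.6, 31.3, 34.8, 37.6, 39.3, 44.6.
n = 16.
Position = ⌈10/100 · 16⌉ = ⌈1.6⌉ = 2.
The value at rank 2 is 4.6.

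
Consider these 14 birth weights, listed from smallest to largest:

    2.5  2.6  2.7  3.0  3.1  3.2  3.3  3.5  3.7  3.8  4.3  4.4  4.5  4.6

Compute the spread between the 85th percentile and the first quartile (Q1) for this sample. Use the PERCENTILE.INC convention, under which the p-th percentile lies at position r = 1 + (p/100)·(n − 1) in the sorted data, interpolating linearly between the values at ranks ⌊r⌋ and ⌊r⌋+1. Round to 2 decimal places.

1.38

n = 14.
P25: r = 4.25; ranks 4–5 are 3.0, 3.1; interpolating gives 3.025.
P85: r = 12.05; ranks 12–13 are 4.4, 4.5; interpolating gives 4.405.
Difference: 4.405 − 3.025 = 1.38.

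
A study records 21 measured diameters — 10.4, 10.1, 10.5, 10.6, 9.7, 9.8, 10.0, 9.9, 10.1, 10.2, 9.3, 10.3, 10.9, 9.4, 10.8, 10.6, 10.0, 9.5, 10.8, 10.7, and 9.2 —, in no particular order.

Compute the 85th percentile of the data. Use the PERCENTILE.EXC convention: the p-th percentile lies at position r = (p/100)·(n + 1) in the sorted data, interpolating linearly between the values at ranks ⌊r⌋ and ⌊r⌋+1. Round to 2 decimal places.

Sorted: 9.2, 9.3, 9.4, 9.5, 9.7, 9.8, 9.9, 10.0, 10.0, 10.1, 10.1, 10.2, 10.3, 10.4, 10.5, 10.6, 10.6, 10.7, 10.8, 10.8, 10.9.
n = 21.
r = (85/100)·(21 + 1) = 18.7.
Rank 18 is 10.7 and rank 19 is 10.8.
Interpolate: 10.7 + 0.7·(10.8 − 10.7) = 10.7 + 0.7·0.1 = 10.77.

10.77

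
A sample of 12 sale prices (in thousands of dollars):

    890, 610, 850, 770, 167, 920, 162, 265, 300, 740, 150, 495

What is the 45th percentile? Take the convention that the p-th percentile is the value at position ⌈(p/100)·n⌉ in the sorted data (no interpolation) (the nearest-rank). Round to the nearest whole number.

Sorted: 150, 162, 167, 265, 300, 495, 610, 740, 770, 850, 890, 920.
n = 12.
Position = ⌈45/100 · 12⌉ = ⌈5.4⌉ = 6.
The value at rank 6 is 495.

495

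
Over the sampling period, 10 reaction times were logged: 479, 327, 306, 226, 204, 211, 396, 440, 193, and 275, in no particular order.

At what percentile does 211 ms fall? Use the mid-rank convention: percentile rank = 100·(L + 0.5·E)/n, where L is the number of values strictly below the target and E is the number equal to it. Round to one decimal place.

Sorted: 193, 204, 211, 226, 275, 306, 327, 396, 440, 479.
Count below 211: L = 2; count equal: E = 1; n = 10.
Percentile rank = 100·(2 + 0.5·1)/10 = 100·2.5/10 = 25.

25.0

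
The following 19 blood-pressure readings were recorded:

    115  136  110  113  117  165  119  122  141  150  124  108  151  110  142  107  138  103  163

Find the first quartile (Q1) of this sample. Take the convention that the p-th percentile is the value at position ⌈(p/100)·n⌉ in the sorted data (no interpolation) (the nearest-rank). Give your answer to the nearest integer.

110

Sorted: 103, 107, 108, 110, 110, 113, 115, 117, 119, 122, 124, 136, 138, 141, 142, 150, 151, 163, 165.
n = 19.
Position = ⌈25/100 · 19⌉ = ⌈4.75⌉ = 5.
The value at rank 5 is 110.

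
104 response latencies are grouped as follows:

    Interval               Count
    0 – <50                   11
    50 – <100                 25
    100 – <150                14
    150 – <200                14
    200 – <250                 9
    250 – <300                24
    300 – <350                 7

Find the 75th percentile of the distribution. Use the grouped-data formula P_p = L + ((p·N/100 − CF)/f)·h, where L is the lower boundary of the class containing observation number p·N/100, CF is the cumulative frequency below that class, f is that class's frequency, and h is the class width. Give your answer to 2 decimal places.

N = 104; target position k = 75/100 · 104 = 78.
Cumulative frequencies: 11, 36, 50, 64, 73, 97, 104.
Observation 78 falls in the class 250 – <300.
L = 250, CF = 73, f = 24, h = 50.
P75 = 250 + ((78 − 73)/24)·50 = 250 + 10.4167 = 260.417.

260.42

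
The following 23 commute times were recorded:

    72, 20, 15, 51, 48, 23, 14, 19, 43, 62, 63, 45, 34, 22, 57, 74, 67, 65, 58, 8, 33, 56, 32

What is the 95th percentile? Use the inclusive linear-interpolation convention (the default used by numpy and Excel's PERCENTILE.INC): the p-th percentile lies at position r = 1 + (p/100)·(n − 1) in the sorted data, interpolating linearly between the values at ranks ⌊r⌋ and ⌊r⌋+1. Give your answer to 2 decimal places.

71.50

Sorted: 8, 14, 15, 19, 20, 22, 23, 32, 33, 34, 43, 45, 48, 51, 56, 57, 58, 62, 63, 65, 67, 72, 74.
n = 23.
r = 1 + (95/100)·(23 − 1) = 1 + 20.9 = 21.9.
Rank 21 is 67 and rank 22 is 72.
Interpolate: 67 + 0.9·(72 − 67) = 67 + 0.9·5 = 71.5.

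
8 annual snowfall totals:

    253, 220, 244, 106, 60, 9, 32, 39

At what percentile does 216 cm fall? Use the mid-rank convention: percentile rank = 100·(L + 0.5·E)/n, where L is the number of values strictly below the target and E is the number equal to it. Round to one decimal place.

Sorted: 9, 32, 39, 60, 106, 220, 244, 253.
Count below 216: L = 5; count equal: E = 0; n = 8.
Percentile rank = 100·(5 + 0.5·0)/8 = 100·5/8 = 62.5.

62.5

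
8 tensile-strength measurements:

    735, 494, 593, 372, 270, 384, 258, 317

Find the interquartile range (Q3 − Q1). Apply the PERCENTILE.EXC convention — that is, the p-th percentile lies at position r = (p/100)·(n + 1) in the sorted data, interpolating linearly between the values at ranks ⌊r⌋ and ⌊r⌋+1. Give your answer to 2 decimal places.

286.50

Sorted: 258, 270, 317, 372, 384, 494, 593, 735.
n = 8.
P25: r = 2.25; ranks 2–3 are 270, 317; interpolating gives 281.75.
P75: r = 6.75; ranks 6–7 are 494, 593; interpolating gives 568.25.
Difference: 568.25 − 281.75 = 286.5.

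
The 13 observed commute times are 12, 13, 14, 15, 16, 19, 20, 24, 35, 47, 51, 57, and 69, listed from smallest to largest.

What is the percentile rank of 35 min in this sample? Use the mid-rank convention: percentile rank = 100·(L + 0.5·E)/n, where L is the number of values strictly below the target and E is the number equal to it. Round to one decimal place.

Count below 35: L = 8; count equal: E = 1; n = 13.
Percentile rank = 100·(8 + 0.5·1)/13 = 100·8.5/13 = 65.38.

65.4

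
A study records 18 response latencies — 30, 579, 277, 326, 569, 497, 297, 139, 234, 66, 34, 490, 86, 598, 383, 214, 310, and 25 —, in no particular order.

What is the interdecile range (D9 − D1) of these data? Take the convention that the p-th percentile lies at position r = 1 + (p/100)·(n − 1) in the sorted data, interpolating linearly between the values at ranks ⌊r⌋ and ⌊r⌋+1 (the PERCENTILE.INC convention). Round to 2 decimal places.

539.20

Sorted: 25, 30, 34, 66, 86, 139, 214, 234, 277, 297, 310, 326, 383, 490, 497, 569, 579, 598.
n = 18.
P10: r = 2.7; ranks 2–3 are 30, 34; interpolating gives 32.8.
P90: r = 16.3; ranks 16–17 are 569, 579; interpolating gives 572.
Difference: 572 − 32.8 = 539.2.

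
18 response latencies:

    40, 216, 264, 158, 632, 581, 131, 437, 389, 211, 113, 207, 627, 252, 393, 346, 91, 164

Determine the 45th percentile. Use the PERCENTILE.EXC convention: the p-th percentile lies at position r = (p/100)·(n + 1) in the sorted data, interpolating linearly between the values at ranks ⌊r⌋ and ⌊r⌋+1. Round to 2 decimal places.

213.75

Sorted: 40, 91, 113, 131, 158, 164, 207, 211, 216, 252, 264, 346, 389, 393, 437, 581, 627, 632.
n = 18.
r = (45/100)·(18 + 1) = 8.55.
Rank 8 is 211 and rank 9 is 216.
Interpolate: 211 + 0.55·(216 − 211) = 211 + 0.55·5 = 213.75.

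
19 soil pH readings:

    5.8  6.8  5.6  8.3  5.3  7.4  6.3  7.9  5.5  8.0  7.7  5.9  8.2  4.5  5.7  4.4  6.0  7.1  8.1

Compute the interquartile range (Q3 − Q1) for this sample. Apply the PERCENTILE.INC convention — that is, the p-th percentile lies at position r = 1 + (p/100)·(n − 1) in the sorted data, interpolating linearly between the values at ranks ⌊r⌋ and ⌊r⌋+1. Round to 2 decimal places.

Sorted: 4.4, 4.5, 5.3, 5.5, 5.6, 5.7, 5.8, 5.9, 6.0, 6.3, 6.8, 7.1, 7.4, 7.7, 7.9, 8.0, 8.1, 8.2, 8.3.
n = 19.
P25: r = 5.5; ranks 5–6 are 5.6, 5.7; interpolating gives 5.65.
P75: r = 14.5; ranks 14–15 are 7.7, 7.9; interpolating gives 7.8.
Difference: 7.8 − 5.65 = 2.15.

2.15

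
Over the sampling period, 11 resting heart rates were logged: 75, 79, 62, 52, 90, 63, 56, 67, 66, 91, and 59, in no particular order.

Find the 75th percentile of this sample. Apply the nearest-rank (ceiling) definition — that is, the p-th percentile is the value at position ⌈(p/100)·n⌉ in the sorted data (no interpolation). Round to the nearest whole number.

Sorted: 52, 56, 59, 62, 63, 66, 67, 75, 79, 90, 91.
n = 11.
Position = ⌈75/100 · 11⌉ = ⌈8.25⌉ = 9.
The value at rank 9 is 79.

79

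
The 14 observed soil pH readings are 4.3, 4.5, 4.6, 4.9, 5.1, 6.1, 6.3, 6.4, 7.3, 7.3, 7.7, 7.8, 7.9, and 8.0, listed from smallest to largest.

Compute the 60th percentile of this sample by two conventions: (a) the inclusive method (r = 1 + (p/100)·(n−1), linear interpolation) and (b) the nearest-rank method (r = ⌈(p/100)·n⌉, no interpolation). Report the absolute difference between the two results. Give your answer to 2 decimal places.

n = 14.
(a) r = 8.8; between ranks 8 (6.4) and 9 (7.3): 7.12.
(b) the nearest-rank method: rank 9 → 7.3.
|7.12 − 7.3| = 0.18.

0.18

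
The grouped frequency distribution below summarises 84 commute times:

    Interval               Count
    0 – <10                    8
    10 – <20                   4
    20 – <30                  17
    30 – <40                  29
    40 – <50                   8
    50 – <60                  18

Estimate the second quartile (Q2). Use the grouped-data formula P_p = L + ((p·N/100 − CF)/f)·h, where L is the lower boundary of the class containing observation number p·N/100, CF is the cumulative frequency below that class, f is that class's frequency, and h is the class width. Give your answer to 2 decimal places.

34.48

N = 84; target position k = 50/100 · 84 = 42.
Cumulative frequencies: 8, 12, 29, 58, 66, 84.
Observation 42 falls in the class 30 – <40.
L = 30, CF = 29, f = 29, h = 10.
P50 = 30 + ((42 − 29)/29)·10 = 30 + 4.48276 = 34.4828.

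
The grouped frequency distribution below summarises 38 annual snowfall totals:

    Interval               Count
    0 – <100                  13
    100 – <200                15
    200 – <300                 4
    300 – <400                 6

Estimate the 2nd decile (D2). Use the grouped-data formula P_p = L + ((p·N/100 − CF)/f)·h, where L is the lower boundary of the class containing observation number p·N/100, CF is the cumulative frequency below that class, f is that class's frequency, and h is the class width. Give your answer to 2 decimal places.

N = 38; target position k = 20/100 · 38 = 7.6.
Cumulative frequencies: 13, 28, 32, 38.
Observation 7.6 falls in the class 0 – <100.
L = 0, CF = 0, f = 13, h = 100.
P20 = 0 + ((7.6 − 0)/13)·100 = 0 + 58.4615 = 58.4615.

58.46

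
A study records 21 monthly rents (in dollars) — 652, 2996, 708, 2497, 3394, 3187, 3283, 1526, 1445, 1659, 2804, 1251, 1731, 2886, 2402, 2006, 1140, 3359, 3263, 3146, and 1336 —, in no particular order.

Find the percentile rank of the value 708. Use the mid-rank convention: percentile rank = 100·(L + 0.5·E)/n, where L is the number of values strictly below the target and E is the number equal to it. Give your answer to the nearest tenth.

7.1

Sorted: 652, 708, 1140, 1251, 1336, 1445, 1526, 1659, 1731, 2006, 2402, 2497, 2804, 2886, 2996, 3146, 3187, 3263, 3283, 3359, 3394.
Count below 708: L = 1; count equal: E = 1; n = 21.
Percentile rank = 100·(1 + 0.5·1)/21 = 100·1.5/21 = 7.143.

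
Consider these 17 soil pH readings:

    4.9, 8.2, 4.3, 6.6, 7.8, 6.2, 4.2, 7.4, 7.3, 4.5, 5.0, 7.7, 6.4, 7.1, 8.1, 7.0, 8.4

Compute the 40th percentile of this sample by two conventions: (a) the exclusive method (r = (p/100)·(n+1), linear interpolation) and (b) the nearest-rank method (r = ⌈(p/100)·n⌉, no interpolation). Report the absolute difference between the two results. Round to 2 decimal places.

Sorted: 4.2, 4.3, 4.5, 4.9, 5.0, 6.2, 6.4, 6.6, 7.0, 7.1, 7.3, 7.4, 7.7, 7.8, 8.1, 8.2, 8.4.
n = 17.
(a) r = 7.2; between ranks 7 (6.4) and 8 (6.6): 6.44.
(b) the nearest-rank method: rank 7 → 6.4.
|6.44 − 6.4| = 0.04.

0.04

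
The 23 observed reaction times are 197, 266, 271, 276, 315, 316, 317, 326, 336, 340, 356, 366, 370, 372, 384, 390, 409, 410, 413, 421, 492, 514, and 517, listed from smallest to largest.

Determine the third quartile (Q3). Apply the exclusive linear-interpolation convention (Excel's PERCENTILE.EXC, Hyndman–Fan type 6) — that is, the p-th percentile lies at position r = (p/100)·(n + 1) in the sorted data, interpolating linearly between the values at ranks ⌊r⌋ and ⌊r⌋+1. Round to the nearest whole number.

410

n = 23.
r = (75/100)·(23 + 1) = 18.
r is an integer, so P75 is the value at rank 18: 410.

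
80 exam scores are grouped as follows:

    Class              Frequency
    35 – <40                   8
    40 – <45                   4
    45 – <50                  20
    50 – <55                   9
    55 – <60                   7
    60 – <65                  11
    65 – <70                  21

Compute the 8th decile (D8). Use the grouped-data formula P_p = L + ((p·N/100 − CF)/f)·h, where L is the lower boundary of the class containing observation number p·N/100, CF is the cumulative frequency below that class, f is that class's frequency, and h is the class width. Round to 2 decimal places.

66.19

N = 80; target position k = 80/100 · 80 = 64.
Cumulative frequencies: 8, 12, 32, 41, 48, 59, 80.
Observation 64 falls in the class 65 – <70.
L = 65, CF = 59, f = 21, h = 5.
P80 = 65 + ((64 − 59)/21)·5 = 65 + 1.19048 = 66.1905.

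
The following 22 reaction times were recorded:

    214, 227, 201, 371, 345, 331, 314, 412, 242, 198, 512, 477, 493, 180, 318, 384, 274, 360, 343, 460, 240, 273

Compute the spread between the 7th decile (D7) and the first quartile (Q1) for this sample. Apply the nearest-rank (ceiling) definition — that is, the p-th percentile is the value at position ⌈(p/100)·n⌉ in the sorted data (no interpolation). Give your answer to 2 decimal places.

Sorted: 180, 198, 201, 214, 227, 240, 242, 273, 274, 314, 318, 331, 343, 345, 360, 371, 384, 412, 460, 477, 493, 512.
n = 22.
P25: rank ⌈25/100·22⌉ = 6 → 240.
P70: rank ⌈70/100·22⌉ = 16 → 371.
Difference: 371 − 240 = 131.

131.00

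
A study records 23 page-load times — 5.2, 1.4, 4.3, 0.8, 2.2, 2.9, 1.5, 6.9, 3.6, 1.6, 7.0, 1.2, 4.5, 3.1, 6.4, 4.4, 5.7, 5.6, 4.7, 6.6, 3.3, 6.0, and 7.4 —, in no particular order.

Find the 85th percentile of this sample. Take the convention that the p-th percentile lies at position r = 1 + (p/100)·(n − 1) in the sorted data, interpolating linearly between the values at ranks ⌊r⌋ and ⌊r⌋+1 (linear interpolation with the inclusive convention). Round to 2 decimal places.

Sorted: 0.8, 1.2, 1.4, 1.5, 1.6, 2.2, 2.9, 3.1, 3.3, 3.6, 4.3, 4.4, 4.5, 4.7, 5.2, 5.6, 5.7, 6.0, 6.4, 6.6, 6.9, 7.0, 7.4.
n = 23.
r = 1 + (85/100)·(23 − 1) = 1 + 18.7 = 19.7.
Rank 19 is 6.4 and rank 20 is 6.6.
Interpolate: 6.4 + 0.7·(6.6 − 6.4) = 6.4 + 0.7·0.2 = 6.54.

6.54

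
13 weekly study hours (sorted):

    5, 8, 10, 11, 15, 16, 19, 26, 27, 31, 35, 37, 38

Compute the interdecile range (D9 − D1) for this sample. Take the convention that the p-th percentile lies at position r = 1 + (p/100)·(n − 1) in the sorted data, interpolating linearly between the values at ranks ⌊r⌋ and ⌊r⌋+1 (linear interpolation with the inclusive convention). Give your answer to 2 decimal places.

28.20

n = 13.
P10: r = 2.2; ranks 2–3 are 8, 10; interpolating gives 8.4.
P90: r = 11.8; ranks 11–12 are 35, 37; interpolating gives 36.6.
Difference: 36.6 − 8.4 = 28.2.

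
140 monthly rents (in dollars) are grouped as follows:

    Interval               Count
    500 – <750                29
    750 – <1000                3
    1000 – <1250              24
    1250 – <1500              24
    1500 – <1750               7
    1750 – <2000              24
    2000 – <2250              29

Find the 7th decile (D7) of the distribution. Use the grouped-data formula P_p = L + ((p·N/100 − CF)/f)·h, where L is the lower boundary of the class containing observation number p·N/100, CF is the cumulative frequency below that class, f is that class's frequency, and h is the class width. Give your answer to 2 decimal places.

N = 140; target position k = 70/100 · 140 = 98.
Cumulative frequencies: 29, 32, 56, 80, 87, 111, 140.
Observation 98 falls in the class 1750 – <2000.
L = 1750, CF = 87, f = 24, h = 250.
P70 = 1750 + ((98 − 87)/24)·250 = 1750 + 114.583 = 1864.58.

1864.58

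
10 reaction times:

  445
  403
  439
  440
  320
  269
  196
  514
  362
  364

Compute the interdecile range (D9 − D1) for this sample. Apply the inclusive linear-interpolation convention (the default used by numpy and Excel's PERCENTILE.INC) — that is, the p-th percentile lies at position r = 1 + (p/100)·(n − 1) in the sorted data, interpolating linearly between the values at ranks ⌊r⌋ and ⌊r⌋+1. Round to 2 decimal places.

190.20

Sorted: 196, 269, 320, 362, 364, 403, 439, 440, 445, 514.
n = 10.
P10: r = 1.9; ranks 1–2 are 196, 269; interpolating gives 261.7.
P90: r = 9.1; ranks 9–10 are 445, 514; interpolating gives 451.9.
Difference: 451.9 − 261.7 = 190.2.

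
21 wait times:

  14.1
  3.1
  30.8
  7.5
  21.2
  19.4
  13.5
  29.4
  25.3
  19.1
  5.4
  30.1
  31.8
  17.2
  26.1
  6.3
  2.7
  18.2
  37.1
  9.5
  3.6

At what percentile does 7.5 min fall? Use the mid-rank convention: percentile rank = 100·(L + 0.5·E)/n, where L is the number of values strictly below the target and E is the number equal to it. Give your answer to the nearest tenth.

Sorted: 2.7, 3.1, 3.6, 5.4, 6.3, 7.5, 9.5, 13.5, 14.1, 17.2, 18.2, 19.1, 19.4, 21.2, 25.3, 26.1, 29.4, 30.1, 30.8, 31.8, 37.1.
Count below 7.5: L = 5; count equal: E = 1; n = 21.
Percentile rank = 100·(5 + 0.5·1)/21 = 100·5.5/21 = 26.19.

26.2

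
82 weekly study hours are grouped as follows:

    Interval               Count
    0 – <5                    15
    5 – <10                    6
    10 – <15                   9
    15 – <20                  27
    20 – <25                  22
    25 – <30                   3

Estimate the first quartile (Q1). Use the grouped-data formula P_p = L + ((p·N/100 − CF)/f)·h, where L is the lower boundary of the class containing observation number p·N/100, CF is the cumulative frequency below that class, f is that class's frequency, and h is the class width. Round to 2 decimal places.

9.58

N = 82; target position k = 25/100 · 82 = 20.5.
Cumulative frequencies: 15, 21, 30, 57, 79, 82.
Observation 20.5 falls in the class 5 – <10.
L = 5, CF = 15, f = 6, h = 5.
P25 = 5 + ((20.5 − 15)/6)·5 = 5 + 4.58333 = 9.58333.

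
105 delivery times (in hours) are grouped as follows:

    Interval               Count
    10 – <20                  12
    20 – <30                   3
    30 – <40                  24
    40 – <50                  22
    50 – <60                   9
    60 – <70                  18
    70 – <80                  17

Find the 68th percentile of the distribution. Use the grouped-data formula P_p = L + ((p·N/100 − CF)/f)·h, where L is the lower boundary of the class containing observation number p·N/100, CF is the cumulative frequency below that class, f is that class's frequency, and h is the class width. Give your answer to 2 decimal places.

N = 105; target position k = 68/100 · 105 = 71.4.
Cumulative frequencies: 12, 15, 39, 61, 70, 88, 105.
Observation 71.4 falls in the class 60 – <70.
L = 60, CF = 70, f = 18, h = 10.
P68 = 60 + ((71.4 − 70)/18)·10 = 60 + 0.777778 = 60.7778.

60.78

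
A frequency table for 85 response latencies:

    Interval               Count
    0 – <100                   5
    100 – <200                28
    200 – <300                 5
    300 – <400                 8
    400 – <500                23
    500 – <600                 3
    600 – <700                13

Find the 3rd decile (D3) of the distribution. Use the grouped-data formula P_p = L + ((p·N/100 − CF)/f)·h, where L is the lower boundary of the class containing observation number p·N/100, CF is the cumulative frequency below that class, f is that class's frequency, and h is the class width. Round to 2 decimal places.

N = 85; target position k = 30/100 · 85 = 25.5.
Cumulative frequencies: 5, 33, 38, 46, 69, 72, 85.
Observation 25.5 falls in the class 100 – <200.
L = 100, CF = 5, f = 28, h = 100.
P30 = 100 + ((25.5 − 5)/28)·100 = 100 + 73.2143 = 173.214.

173.21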